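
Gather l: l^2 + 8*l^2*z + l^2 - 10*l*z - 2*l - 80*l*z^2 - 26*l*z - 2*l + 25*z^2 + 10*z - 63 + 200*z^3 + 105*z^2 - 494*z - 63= l^2*(8*z + 2) + l*(-80*z^2 - 36*z - 4) + 200*z^3 + 130*z^2 - 484*z - 126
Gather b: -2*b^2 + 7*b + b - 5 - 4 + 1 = -2*b^2 + 8*b - 8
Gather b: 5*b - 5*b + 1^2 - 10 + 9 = 0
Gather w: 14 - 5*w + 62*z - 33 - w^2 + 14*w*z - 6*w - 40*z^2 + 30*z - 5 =-w^2 + w*(14*z - 11) - 40*z^2 + 92*z - 24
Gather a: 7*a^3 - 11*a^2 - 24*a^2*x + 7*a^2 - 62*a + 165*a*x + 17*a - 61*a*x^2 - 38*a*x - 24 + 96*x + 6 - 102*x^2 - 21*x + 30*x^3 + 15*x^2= 7*a^3 + a^2*(-24*x - 4) + a*(-61*x^2 + 127*x - 45) + 30*x^3 - 87*x^2 + 75*x - 18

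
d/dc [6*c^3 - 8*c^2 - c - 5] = 18*c^2 - 16*c - 1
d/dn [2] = 0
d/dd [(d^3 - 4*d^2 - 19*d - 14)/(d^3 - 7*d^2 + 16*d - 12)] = (-3*d^3 + 64*d^2 - 63*d - 226)/(d^5 - 12*d^4 + 57*d^3 - 134*d^2 + 156*d - 72)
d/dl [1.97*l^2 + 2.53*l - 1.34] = 3.94*l + 2.53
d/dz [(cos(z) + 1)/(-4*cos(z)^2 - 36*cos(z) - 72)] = (sin(z)^2 - 2*cos(z) + 8)*sin(z)/(4*(cos(z)^2 + 9*cos(z) + 18)^2)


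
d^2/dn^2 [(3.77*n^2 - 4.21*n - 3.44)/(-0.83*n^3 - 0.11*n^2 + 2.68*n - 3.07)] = (-5.19430599999999*n^6 + 17.401614*n^5 - 19.571898*n^4 + 156.122408*n^3 - 166.75311*n^2 - 67.207758*n + 45.304182)/(0.571787*n^9 + 0.227337*n^8 - 5.508627*n^7 + 4.877996*n^6 + 19.468638*n^5 - 38.491815*n^4 - 1.21104700000001*n^3 + 69.260121*n^2 - 75.776196*n + 28.934443)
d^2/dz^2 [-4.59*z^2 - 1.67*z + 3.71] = -9.18000000000000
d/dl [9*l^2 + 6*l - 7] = 18*l + 6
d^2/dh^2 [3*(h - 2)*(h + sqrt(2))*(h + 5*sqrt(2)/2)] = 18*h - 12 + 21*sqrt(2)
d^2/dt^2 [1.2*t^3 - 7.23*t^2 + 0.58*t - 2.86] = 7.2*t - 14.46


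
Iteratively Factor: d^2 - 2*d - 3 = (d - 3)*(d + 1)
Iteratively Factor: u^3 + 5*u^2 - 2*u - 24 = (u + 3)*(u^2 + 2*u - 8) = (u - 2)*(u + 3)*(u + 4)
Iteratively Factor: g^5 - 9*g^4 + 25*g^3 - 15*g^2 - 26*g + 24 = (g + 1)*(g^4 - 10*g^3 + 35*g^2 - 50*g + 24) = (g - 3)*(g + 1)*(g^3 - 7*g^2 + 14*g - 8) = (g - 3)*(g - 1)*(g + 1)*(g^2 - 6*g + 8) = (g - 4)*(g - 3)*(g - 1)*(g + 1)*(g - 2)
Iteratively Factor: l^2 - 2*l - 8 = (l - 4)*(l + 2)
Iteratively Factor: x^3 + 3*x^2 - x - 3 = (x - 1)*(x^2 + 4*x + 3) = (x - 1)*(x + 3)*(x + 1)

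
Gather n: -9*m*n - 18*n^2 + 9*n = -18*n^2 + n*(9 - 9*m)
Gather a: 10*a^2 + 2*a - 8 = 10*a^2 + 2*a - 8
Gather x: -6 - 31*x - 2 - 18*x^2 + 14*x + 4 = -18*x^2 - 17*x - 4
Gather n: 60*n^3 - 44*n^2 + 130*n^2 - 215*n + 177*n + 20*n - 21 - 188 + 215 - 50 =60*n^3 + 86*n^2 - 18*n - 44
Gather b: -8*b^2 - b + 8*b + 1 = -8*b^2 + 7*b + 1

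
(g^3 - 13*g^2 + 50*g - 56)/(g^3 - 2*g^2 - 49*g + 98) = (g - 4)/(g + 7)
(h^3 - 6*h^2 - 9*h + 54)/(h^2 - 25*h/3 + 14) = 3*(h^2 - 9)/(3*h - 7)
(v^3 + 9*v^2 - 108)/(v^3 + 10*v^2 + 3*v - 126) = (v + 6)/(v + 7)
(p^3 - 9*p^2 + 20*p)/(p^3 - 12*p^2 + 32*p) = (p - 5)/(p - 8)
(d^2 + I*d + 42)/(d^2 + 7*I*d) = (d - 6*I)/d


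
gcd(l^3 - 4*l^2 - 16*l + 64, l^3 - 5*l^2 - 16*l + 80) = l^2 - 16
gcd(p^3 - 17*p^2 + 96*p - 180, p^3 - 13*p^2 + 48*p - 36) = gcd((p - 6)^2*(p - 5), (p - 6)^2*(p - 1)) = p^2 - 12*p + 36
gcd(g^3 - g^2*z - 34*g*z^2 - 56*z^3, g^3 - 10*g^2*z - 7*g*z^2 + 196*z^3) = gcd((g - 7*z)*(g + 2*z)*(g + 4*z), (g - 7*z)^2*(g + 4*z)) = -g^2 + 3*g*z + 28*z^2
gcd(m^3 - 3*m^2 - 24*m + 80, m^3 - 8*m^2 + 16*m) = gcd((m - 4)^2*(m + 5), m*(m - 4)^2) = m^2 - 8*m + 16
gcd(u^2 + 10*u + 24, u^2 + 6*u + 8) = u + 4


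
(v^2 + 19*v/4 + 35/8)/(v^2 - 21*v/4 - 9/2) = (8*v^2 + 38*v + 35)/(2*(4*v^2 - 21*v - 18))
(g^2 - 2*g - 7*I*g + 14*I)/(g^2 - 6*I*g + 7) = (g - 2)/(g + I)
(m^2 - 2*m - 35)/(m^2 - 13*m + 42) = (m + 5)/(m - 6)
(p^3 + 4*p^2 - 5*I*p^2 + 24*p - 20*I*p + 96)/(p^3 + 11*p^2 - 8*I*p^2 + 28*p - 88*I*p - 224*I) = (p + 3*I)/(p + 7)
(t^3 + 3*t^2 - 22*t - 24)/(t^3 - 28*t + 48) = (t + 1)/(t - 2)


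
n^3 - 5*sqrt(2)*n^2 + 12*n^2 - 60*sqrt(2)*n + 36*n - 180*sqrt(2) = (n + 6)^2*(n - 5*sqrt(2))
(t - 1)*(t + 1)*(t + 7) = t^3 + 7*t^2 - t - 7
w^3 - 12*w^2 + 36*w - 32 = (w - 8)*(w - 2)^2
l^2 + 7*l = l*(l + 7)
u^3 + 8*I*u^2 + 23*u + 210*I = (u - 5*I)*(u + 6*I)*(u + 7*I)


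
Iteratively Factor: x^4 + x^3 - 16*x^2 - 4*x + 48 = (x - 3)*(x^3 + 4*x^2 - 4*x - 16) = (x - 3)*(x + 4)*(x^2 - 4) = (x - 3)*(x + 2)*(x + 4)*(x - 2)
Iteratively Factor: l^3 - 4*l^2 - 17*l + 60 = (l - 5)*(l^2 + l - 12) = (l - 5)*(l - 3)*(l + 4)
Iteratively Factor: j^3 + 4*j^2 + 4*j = (j + 2)*(j^2 + 2*j) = (j + 2)^2*(j)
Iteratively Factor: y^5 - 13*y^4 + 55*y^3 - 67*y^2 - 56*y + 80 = (y - 4)*(y^4 - 9*y^3 + 19*y^2 + 9*y - 20) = (y - 4)^2*(y^3 - 5*y^2 - y + 5) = (y - 5)*(y - 4)^2*(y^2 - 1) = (y - 5)*(y - 4)^2*(y + 1)*(y - 1)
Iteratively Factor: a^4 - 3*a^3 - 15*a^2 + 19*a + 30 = (a + 3)*(a^3 - 6*a^2 + 3*a + 10) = (a - 5)*(a + 3)*(a^2 - a - 2) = (a - 5)*(a - 2)*(a + 3)*(a + 1)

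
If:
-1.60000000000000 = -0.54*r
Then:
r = 2.96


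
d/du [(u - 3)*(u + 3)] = 2*u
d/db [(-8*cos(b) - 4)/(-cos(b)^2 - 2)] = 8*(cos(b)^2 + cos(b) - 2)*sin(b)/(sin(b)^2 - 3)^2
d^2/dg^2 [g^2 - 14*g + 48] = 2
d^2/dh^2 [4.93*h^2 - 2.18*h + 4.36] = 9.86000000000000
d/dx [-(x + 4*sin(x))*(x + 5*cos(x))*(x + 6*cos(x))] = (x + 4*sin(x))*(x + 5*cos(x))*(6*sin(x) - 1) + (x + 4*sin(x))*(x + 6*cos(x))*(5*sin(x) - 1) - (x + 5*cos(x))*(x + 6*cos(x))*(4*cos(x) + 1)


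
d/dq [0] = 0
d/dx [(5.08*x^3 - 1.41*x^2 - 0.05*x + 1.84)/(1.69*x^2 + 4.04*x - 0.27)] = (8.5852*x^4 + 41.0464*x^3 - 9.7267*x^2 - 5.4578*x - 7.4201)/(2.8561*x^4 + 13.6552*x^3 + 15.409*x^2 - 2.1816*x + 0.0729)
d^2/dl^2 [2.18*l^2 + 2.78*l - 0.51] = 4.36000000000000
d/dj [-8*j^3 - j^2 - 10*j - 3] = -24*j^2 - 2*j - 10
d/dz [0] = 0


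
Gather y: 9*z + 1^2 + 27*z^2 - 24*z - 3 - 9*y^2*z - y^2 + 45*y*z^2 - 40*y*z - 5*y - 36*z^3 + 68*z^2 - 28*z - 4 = y^2*(-9*z - 1) + y*(45*z^2 - 40*z - 5) - 36*z^3 + 95*z^2 - 43*z - 6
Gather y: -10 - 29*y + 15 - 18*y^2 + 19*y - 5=-18*y^2 - 10*y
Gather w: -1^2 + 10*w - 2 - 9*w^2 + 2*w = -9*w^2 + 12*w - 3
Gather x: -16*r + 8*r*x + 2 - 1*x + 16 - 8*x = -16*r + x*(8*r - 9) + 18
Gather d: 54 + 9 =63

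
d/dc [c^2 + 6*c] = 2*c + 6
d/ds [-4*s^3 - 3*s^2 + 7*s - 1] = -12*s^2 - 6*s + 7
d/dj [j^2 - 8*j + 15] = 2*j - 8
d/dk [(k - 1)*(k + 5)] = 2*k + 4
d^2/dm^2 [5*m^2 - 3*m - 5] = 10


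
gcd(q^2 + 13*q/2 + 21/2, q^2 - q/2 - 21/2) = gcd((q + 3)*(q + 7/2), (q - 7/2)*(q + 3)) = q + 3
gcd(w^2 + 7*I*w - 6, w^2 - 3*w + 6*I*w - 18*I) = w + 6*I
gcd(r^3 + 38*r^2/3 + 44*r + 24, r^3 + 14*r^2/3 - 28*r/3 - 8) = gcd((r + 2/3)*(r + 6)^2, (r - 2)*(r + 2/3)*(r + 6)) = r^2 + 20*r/3 + 4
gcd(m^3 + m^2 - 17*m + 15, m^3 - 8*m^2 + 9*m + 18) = m - 3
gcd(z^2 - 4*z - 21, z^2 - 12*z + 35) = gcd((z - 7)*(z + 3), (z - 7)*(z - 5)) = z - 7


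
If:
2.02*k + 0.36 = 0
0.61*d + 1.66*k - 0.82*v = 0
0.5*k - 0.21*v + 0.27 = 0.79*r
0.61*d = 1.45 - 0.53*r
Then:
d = 2.53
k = -0.18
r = -0.18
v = 1.52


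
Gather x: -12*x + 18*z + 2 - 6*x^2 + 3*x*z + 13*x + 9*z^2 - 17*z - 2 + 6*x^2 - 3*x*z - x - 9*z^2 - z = 0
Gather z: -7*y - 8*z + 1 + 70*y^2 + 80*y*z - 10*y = 70*y^2 - 17*y + z*(80*y - 8) + 1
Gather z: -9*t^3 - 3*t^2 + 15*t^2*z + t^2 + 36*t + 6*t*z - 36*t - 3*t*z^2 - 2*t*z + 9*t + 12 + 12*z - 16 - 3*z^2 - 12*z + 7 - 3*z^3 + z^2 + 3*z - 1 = -9*t^3 - 2*t^2 + 9*t - 3*z^3 + z^2*(-3*t - 2) + z*(15*t^2 + 4*t + 3) + 2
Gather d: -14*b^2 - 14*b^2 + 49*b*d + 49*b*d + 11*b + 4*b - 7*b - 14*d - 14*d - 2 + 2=-28*b^2 + 8*b + d*(98*b - 28)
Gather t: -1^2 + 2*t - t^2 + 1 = -t^2 + 2*t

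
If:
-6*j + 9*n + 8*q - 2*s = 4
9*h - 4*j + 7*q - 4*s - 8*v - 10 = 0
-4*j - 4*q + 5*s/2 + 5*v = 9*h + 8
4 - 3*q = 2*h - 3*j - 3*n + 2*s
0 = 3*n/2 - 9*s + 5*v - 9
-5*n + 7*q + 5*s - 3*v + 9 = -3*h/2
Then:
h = 182644/876633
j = -688102/292211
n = -158388/292211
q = -825454/876633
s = -1000402/876633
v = -26745/292211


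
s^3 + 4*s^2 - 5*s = s*(s - 1)*(s + 5)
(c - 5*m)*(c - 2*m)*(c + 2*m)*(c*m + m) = c^4*m - 5*c^3*m^2 + c^3*m - 4*c^2*m^3 - 5*c^2*m^2 + 20*c*m^4 - 4*c*m^3 + 20*m^4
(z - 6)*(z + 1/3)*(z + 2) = z^3 - 11*z^2/3 - 40*z/3 - 4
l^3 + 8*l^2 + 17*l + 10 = (l + 1)*(l + 2)*(l + 5)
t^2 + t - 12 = (t - 3)*(t + 4)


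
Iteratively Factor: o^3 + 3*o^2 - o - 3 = (o + 3)*(o^2 - 1) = (o + 1)*(o + 3)*(o - 1)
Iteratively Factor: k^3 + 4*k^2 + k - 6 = (k + 3)*(k^2 + k - 2) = (k + 2)*(k + 3)*(k - 1)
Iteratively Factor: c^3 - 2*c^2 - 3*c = (c - 3)*(c^2 + c) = c*(c - 3)*(c + 1)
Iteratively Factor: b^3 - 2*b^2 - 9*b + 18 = (b - 3)*(b^2 + b - 6) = (b - 3)*(b + 3)*(b - 2)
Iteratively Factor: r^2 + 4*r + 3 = (r + 1)*(r + 3)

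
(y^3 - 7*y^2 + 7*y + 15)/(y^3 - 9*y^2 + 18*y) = (y^2 - 4*y - 5)/(y*(y - 6))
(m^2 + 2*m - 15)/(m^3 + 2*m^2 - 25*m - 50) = (m - 3)/(m^2 - 3*m - 10)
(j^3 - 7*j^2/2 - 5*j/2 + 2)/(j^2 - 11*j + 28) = (2*j^2 + j - 1)/(2*(j - 7))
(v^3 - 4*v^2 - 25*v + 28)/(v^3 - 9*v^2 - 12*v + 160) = (v^2 - 8*v + 7)/(v^2 - 13*v + 40)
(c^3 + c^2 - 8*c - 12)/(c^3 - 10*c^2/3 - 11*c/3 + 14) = 3*(c + 2)/(3*c - 7)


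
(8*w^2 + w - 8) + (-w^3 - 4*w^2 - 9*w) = -w^3 + 4*w^2 - 8*w - 8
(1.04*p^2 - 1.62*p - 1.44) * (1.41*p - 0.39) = 1.4664*p^3 - 2.6898*p^2 - 1.3986*p + 0.5616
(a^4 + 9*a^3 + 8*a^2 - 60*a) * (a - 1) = a^5 + 8*a^4 - a^3 - 68*a^2 + 60*a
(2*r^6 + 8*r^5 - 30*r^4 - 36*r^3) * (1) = 2*r^6 + 8*r^5 - 30*r^4 - 36*r^3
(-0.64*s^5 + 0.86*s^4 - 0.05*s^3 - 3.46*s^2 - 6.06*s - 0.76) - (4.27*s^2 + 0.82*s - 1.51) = -0.64*s^5 + 0.86*s^4 - 0.05*s^3 - 7.73*s^2 - 6.88*s + 0.75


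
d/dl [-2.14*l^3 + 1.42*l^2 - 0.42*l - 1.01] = -6.42*l^2 + 2.84*l - 0.42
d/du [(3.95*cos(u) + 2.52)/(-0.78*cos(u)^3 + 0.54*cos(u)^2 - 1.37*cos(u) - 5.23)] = (-6.162*cos(u)^3 - 3.7638*cos(u)^2 + 2.7216*cos(u) + 17.2061)*sin(u)/(0.6084*cos(u)^6 - 0.8424*cos(u)^5 + 2.4288*cos(u)^4 + 6.6792*cos(u)^3 - 3.7715*cos(u)^2 + 14.3302*cos(u) + 27.3529)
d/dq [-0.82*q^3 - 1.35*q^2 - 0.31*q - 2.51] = -2.46*q^2 - 2.7*q - 0.31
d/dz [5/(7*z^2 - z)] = 5*(1 - 14*z)/(z^2*(7*z - 1)^2)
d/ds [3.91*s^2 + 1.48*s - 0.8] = 7.82*s + 1.48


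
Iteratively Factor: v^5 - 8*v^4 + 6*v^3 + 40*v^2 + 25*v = (v - 5)*(v^4 - 3*v^3 - 9*v^2 - 5*v) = (v - 5)*(v + 1)*(v^3 - 4*v^2 - 5*v) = (v - 5)*(v + 1)^2*(v^2 - 5*v) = v*(v - 5)*(v + 1)^2*(v - 5)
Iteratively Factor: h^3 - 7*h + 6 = (h + 3)*(h^2 - 3*h + 2) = (h - 2)*(h + 3)*(h - 1)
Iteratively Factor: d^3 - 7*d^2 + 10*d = (d)*(d^2 - 7*d + 10) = d*(d - 5)*(d - 2)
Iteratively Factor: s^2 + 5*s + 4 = (s + 1)*(s + 4)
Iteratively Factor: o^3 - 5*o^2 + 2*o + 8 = (o - 4)*(o^2 - o - 2) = (o - 4)*(o + 1)*(o - 2)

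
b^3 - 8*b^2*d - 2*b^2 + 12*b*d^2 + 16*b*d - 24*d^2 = (b - 2)*(b - 6*d)*(b - 2*d)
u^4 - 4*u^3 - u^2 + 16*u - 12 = (u - 3)*(u - 2)*(u - 1)*(u + 2)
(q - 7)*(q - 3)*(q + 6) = q^3 - 4*q^2 - 39*q + 126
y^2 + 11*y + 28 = (y + 4)*(y + 7)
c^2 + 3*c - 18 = (c - 3)*(c + 6)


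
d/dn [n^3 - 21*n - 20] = 3*n^2 - 21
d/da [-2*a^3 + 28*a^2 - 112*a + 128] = -6*a^2 + 56*a - 112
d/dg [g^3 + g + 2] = 3*g^2 + 1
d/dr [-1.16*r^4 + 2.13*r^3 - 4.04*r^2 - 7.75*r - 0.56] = -4.64*r^3 + 6.39*r^2 - 8.08*r - 7.75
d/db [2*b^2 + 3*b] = 4*b + 3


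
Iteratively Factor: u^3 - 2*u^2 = (u)*(u^2 - 2*u) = u^2*(u - 2)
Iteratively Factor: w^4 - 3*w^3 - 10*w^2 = (w)*(w^3 - 3*w^2 - 10*w) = w^2*(w^2 - 3*w - 10) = w^2*(w - 5)*(w + 2)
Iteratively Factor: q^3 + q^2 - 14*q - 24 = (q + 2)*(q^2 - q - 12) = (q + 2)*(q + 3)*(q - 4)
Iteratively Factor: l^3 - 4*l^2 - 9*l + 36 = (l - 4)*(l^2 - 9) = (l - 4)*(l - 3)*(l + 3)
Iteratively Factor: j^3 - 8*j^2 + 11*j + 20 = (j + 1)*(j^2 - 9*j + 20) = (j - 5)*(j + 1)*(j - 4)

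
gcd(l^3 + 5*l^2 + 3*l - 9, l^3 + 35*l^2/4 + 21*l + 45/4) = l + 3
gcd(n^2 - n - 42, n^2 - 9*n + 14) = n - 7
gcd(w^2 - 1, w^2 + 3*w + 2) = w + 1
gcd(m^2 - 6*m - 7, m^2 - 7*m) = m - 7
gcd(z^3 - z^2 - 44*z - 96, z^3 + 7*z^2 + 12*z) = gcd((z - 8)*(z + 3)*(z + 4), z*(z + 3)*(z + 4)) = z^2 + 7*z + 12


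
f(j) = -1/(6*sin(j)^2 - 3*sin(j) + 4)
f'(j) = -(-12*sin(j)*cos(j) + 3*cos(j))/(6*sin(j)^2 - 3*sin(j) + 4)^2 = 3*(4*sin(j) - 1)*cos(j)/(6*sin(j)^2 - 3*sin(j) + 4)^2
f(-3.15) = -0.25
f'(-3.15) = 0.18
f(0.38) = -0.27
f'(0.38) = 0.10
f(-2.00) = -0.09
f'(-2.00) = 0.04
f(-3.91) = -0.21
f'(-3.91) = -0.17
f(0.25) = -0.28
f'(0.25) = -0.00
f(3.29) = -0.22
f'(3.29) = 0.23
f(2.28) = -0.19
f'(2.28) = -0.15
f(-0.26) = -0.19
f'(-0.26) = -0.22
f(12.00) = -0.14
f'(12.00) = -0.15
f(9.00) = -0.26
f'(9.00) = -0.12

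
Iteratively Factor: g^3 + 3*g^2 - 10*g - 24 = (g - 3)*(g^2 + 6*g + 8) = (g - 3)*(g + 2)*(g + 4)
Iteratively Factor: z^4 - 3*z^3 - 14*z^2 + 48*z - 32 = (z + 4)*(z^3 - 7*z^2 + 14*z - 8) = (z - 4)*(z + 4)*(z^2 - 3*z + 2) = (z - 4)*(z - 1)*(z + 4)*(z - 2)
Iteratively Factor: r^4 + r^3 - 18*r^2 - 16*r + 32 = (r + 4)*(r^3 - 3*r^2 - 6*r + 8) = (r - 4)*(r + 4)*(r^2 + r - 2) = (r - 4)*(r - 1)*(r + 4)*(r + 2)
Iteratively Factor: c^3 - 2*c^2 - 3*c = (c + 1)*(c^2 - 3*c) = (c - 3)*(c + 1)*(c)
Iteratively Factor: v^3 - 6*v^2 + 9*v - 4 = (v - 4)*(v^2 - 2*v + 1) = (v - 4)*(v - 1)*(v - 1)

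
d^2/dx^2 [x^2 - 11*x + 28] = 2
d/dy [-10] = 0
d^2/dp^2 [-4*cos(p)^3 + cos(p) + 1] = (11 - 36*sin(p)^2)*cos(p)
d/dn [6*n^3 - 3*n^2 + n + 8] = 18*n^2 - 6*n + 1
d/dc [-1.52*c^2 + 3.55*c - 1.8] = 3.55 - 3.04*c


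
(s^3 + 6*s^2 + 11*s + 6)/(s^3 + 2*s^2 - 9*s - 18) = (s + 1)/(s - 3)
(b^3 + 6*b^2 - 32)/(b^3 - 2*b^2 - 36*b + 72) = (b^2 + 8*b + 16)/(b^2 - 36)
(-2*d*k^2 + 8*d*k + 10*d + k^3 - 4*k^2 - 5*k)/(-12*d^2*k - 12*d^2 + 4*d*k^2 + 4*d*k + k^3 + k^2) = (k - 5)/(6*d + k)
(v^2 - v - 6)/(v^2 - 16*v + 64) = (v^2 - v - 6)/(v^2 - 16*v + 64)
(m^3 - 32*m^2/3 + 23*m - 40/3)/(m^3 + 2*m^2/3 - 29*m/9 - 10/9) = 3*(m^2 - 9*m + 8)/(3*m^2 + 7*m + 2)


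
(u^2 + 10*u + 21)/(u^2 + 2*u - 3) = (u + 7)/(u - 1)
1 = 1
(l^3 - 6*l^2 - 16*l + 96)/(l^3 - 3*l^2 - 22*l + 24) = (l - 4)/(l - 1)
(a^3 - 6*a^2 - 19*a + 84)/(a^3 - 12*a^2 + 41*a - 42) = (a + 4)/(a - 2)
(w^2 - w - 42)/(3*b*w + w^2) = (w^2 - w - 42)/(w*(3*b + w))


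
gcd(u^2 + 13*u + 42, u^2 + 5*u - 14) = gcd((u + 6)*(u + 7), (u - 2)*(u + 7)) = u + 7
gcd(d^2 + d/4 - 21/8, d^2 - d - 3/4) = d - 3/2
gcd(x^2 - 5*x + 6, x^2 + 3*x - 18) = x - 3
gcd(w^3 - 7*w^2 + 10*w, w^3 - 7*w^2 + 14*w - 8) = w - 2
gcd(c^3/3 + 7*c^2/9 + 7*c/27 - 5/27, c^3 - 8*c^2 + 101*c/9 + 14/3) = 1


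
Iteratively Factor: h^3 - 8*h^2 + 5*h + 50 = (h - 5)*(h^2 - 3*h - 10) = (h - 5)^2*(h + 2)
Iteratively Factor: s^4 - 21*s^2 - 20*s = (s - 5)*(s^3 + 5*s^2 + 4*s) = (s - 5)*(s + 4)*(s^2 + s) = s*(s - 5)*(s + 4)*(s + 1)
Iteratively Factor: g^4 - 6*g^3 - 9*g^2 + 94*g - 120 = (g - 2)*(g^3 - 4*g^2 - 17*g + 60) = (g - 5)*(g - 2)*(g^2 + g - 12) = (g - 5)*(g - 2)*(g + 4)*(g - 3)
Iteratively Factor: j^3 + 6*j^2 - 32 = (j - 2)*(j^2 + 8*j + 16) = (j - 2)*(j + 4)*(j + 4)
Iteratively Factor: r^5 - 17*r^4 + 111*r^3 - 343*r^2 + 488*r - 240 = (r - 1)*(r^4 - 16*r^3 + 95*r^2 - 248*r + 240) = (r - 4)*(r - 1)*(r^3 - 12*r^2 + 47*r - 60) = (r - 4)^2*(r - 1)*(r^2 - 8*r + 15) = (r - 4)^2*(r - 3)*(r - 1)*(r - 5)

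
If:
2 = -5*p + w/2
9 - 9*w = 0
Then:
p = -3/10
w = 1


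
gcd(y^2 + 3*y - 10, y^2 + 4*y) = 1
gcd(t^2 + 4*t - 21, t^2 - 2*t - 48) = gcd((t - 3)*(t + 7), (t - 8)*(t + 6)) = 1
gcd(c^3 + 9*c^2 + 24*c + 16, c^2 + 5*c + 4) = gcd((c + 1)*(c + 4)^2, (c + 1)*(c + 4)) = c^2 + 5*c + 4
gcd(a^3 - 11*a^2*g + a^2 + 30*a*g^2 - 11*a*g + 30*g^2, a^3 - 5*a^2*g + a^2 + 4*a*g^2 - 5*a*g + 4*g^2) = a + 1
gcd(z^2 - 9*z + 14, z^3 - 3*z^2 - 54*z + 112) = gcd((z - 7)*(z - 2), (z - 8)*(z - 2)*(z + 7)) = z - 2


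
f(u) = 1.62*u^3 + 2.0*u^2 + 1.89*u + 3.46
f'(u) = 4.86*u^2 + 4.0*u + 1.89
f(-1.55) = -0.70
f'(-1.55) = 7.37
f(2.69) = 54.55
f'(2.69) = 47.82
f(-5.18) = -177.83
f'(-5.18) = 111.58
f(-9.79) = -1343.42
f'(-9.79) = 428.53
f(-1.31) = 0.77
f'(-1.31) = 4.99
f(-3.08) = -30.72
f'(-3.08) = 35.67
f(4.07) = 153.50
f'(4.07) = 98.68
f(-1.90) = -4.02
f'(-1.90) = 11.83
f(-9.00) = -1032.53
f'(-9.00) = 359.55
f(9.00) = 1363.45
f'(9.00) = 431.55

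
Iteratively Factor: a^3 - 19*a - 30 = (a + 2)*(a^2 - 2*a - 15) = (a + 2)*(a + 3)*(a - 5)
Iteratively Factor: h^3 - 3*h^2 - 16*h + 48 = (h - 4)*(h^2 + h - 12) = (h - 4)*(h + 4)*(h - 3)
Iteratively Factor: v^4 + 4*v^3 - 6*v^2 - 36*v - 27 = (v + 3)*(v^3 + v^2 - 9*v - 9) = (v - 3)*(v + 3)*(v^2 + 4*v + 3) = (v - 3)*(v + 3)^2*(v + 1)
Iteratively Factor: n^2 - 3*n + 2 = (n - 2)*(n - 1)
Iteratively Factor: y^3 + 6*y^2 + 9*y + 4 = (y + 1)*(y^2 + 5*y + 4) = (y + 1)^2*(y + 4)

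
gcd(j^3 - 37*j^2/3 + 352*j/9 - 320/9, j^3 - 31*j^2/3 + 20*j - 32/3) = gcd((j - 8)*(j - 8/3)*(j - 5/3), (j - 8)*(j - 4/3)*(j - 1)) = j - 8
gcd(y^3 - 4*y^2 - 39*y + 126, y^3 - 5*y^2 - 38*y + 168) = y^2 - y - 42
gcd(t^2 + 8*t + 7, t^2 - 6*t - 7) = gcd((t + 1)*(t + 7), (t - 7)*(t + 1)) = t + 1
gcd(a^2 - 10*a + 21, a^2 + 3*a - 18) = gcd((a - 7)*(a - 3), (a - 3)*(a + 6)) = a - 3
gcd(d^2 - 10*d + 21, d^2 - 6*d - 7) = d - 7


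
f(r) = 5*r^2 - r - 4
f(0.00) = -4.00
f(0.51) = -3.21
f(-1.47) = 8.27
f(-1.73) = 12.69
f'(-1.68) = -17.80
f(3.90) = 68.15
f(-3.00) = 44.00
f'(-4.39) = -44.90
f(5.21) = 126.51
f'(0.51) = 4.10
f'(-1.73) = -18.30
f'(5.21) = 51.10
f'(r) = 10*r - 1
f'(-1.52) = -16.20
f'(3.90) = 38.00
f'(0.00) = -1.00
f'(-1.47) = -15.70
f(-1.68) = 11.79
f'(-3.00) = -31.00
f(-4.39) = 96.75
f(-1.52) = 9.07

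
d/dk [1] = 0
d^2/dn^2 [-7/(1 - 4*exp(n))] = (112*exp(n) + 28)*exp(n)/(4*exp(n) - 1)^3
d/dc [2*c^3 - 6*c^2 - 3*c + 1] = 6*c^2 - 12*c - 3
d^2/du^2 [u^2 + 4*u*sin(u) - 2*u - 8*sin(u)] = -4*u*sin(u) + 8*sqrt(2)*sin(u + pi/4) + 2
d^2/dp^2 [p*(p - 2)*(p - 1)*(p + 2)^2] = 20*p^3 + 12*p^2 - 36*p - 8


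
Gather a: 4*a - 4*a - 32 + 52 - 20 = 0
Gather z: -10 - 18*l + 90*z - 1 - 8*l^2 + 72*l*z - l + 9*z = -8*l^2 - 19*l + z*(72*l + 99) - 11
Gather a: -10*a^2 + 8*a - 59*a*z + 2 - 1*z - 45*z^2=-10*a^2 + a*(8 - 59*z) - 45*z^2 - z + 2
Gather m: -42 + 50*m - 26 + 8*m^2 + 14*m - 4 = 8*m^2 + 64*m - 72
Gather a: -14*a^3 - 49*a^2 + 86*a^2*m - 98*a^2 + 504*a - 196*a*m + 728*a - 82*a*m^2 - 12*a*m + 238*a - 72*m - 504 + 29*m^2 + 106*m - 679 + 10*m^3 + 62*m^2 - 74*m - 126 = -14*a^3 + a^2*(86*m - 147) + a*(-82*m^2 - 208*m + 1470) + 10*m^3 + 91*m^2 - 40*m - 1309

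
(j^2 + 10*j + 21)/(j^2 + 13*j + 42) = (j + 3)/(j + 6)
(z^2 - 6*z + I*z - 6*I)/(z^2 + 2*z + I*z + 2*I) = (z - 6)/(z + 2)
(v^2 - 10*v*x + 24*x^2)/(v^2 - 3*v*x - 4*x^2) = (v - 6*x)/(v + x)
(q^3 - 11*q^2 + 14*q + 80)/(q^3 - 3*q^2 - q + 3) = (q^3 - 11*q^2 + 14*q + 80)/(q^3 - 3*q^2 - q + 3)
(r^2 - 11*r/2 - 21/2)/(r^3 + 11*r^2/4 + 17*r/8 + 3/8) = 4*(r - 7)/(4*r^2 + 5*r + 1)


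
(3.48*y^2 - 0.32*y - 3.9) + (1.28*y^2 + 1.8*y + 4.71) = 4.76*y^2 + 1.48*y + 0.81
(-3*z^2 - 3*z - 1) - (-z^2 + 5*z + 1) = -2*z^2 - 8*z - 2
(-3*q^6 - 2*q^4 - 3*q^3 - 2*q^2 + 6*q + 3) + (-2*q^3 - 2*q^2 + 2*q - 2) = -3*q^6 - 2*q^4 - 5*q^3 - 4*q^2 + 8*q + 1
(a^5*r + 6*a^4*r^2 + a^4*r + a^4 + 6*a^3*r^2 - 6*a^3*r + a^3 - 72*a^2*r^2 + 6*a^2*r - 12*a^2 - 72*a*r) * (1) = a^5*r + 6*a^4*r^2 + a^4*r + a^4 + 6*a^3*r^2 - 6*a^3*r + a^3 - 72*a^2*r^2 + 6*a^2*r - 12*a^2 - 72*a*r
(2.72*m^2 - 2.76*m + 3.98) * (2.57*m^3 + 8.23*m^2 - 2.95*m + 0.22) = 6.9904*m^5 + 15.2924*m^4 - 20.5102*m^3 + 41.4958*m^2 - 12.3482*m + 0.8756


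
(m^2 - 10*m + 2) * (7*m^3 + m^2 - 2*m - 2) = 7*m^5 - 69*m^4 + 2*m^3 + 20*m^2 + 16*m - 4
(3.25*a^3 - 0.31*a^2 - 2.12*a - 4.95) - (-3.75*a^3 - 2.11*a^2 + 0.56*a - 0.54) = 7.0*a^3 + 1.8*a^2 - 2.68*a - 4.41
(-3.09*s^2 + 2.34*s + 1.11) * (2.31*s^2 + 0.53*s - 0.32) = -7.1379*s^4 + 3.7677*s^3 + 4.7931*s^2 - 0.1605*s - 0.3552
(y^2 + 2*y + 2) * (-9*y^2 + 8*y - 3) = -9*y^4 - 10*y^3 - 5*y^2 + 10*y - 6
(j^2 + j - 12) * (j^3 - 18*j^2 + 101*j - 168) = j^5 - 17*j^4 + 71*j^3 + 149*j^2 - 1380*j + 2016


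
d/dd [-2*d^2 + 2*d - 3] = 2 - 4*d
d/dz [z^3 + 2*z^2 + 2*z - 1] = 3*z^2 + 4*z + 2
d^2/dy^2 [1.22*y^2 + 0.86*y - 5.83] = 2.44000000000000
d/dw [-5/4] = 0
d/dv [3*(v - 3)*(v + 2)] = 6*v - 3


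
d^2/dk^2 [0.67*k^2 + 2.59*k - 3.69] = 1.34000000000000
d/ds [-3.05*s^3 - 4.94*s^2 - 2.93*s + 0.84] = -9.15*s^2 - 9.88*s - 2.93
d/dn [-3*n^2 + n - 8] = 1 - 6*n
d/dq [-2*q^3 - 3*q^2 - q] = -6*q^2 - 6*q - 1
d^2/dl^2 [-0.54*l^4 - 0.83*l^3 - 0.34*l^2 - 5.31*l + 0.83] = -6.48*l^2 - 4.98*l - 0.68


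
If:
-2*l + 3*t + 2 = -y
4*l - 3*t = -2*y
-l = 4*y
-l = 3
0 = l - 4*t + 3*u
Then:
No Solution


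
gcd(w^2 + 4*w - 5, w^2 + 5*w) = w + 5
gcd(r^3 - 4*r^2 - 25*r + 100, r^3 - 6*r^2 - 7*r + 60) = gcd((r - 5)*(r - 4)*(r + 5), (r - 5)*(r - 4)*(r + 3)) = r^2 - 9*r + 20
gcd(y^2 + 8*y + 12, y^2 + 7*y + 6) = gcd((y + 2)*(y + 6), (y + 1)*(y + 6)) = y + 6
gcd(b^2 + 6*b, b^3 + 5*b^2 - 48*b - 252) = b + 6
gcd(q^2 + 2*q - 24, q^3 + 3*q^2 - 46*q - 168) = q + 6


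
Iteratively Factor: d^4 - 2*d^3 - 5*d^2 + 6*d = (d)*(d^3 - 2*d^2 - 5*d + 6) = d*(d - 3)*(d^2 + d - 2) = d*(d - 3)*(d + 2)*(d - 1)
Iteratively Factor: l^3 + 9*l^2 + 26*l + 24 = (l + 3)*(l^2 + 6*l + 8) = (l + 3)*(l + 4)*(l + 2)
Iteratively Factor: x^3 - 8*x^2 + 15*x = (x - 5)*(x^2 - 3*x) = (x - 5)*(x - 3)*(x)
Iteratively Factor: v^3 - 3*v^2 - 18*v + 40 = (v + 4)*(v^2 - 7*v + 10) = (v - 2)*(v + 4)*(v - 5)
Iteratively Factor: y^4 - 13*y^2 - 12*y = (y)*(y^3 - 13*y - 12) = y*(y + 1)*(y^2 - y - 12) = y*(y + 1)*(y + 3)*(y - 4)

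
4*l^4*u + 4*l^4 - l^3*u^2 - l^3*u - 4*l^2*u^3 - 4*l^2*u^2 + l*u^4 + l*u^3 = (-4*l + u)*(-l + u)*(l + u)*(l*u + l)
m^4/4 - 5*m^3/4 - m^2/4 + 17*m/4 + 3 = (m/4 + 1/4)*(m - 4)*(m - 3)*(m + 1)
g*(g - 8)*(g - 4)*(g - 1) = g^4 - 13*g^3 + 44*g^2 - 32*g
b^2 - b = b*(b - 1)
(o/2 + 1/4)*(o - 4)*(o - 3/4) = o^3/2 - 17*o^2/8 + 5*o/16 + 3/4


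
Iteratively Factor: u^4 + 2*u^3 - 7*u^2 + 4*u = (u)*(u^3 + 2*u^2 - 7*u + 4) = u*(u - 1)*(u^2 + 3*u - 4) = u*(u - 1)^2*(u + 4)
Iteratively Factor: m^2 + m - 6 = (m + 3)*(m - 2)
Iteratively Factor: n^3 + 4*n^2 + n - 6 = (n + 2)*(n^2 + 2*n - 3) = (n + 2)*(n + 3)*(n - 1)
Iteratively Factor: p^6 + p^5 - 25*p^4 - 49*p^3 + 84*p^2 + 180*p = (p + 2)*(p^5 - p^4 - 23*p^3 - 3*p^2 + 90*p) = (p + 2)*(p + 3)*(p^4 - 4*p^3 - 11*p^2 + 30*p) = (p - 5)*(p + 2)*(p + 3)*(p^3 + p^2 - 6*p) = (p - 5)*(p + 2)*(p + 3)^2*(p^2 - 2*p) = p*(p - 5)*(p + 2)*(p + 3)^2*(p - 2)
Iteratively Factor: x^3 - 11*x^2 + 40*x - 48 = (x - 4)*(x^2 - 7*x + 12) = (x - 4)*(x - 3)*(x - 4)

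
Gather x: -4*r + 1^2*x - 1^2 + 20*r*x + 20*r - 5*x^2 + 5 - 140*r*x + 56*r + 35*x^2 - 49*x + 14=72*r + 30*x^2 + x*(-120*r - 48) + 18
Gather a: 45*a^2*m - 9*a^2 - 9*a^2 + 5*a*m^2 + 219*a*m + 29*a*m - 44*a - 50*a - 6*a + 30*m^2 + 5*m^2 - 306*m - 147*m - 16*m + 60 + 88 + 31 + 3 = a^2*(45*m - 18) + a*(5*m^2 + 248*m - 100) + 35*m^2 - 469*m + 182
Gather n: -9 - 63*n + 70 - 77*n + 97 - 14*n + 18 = 176 - 154*n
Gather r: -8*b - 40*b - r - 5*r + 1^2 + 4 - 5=-48*b - 6*r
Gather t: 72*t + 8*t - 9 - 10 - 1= 80*t - 20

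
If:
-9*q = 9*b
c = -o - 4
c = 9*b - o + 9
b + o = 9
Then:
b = -13/9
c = -130/9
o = 94/9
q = 13/9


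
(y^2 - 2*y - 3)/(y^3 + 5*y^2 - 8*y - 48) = (y + 1)/(y^2 + 8*y + 16)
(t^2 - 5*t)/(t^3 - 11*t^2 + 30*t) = 1/(t - 6)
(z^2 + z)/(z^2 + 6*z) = (z + 1)/(z + 6)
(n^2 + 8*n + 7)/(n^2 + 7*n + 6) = (n + 7)/(n + 6)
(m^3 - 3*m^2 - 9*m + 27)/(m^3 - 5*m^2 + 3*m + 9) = (m + 3)/(m + 1)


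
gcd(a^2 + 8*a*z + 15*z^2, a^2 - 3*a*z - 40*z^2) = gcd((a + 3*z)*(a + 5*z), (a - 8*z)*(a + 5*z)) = a + 5*z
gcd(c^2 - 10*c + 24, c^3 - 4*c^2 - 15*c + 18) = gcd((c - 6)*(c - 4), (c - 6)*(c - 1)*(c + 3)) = c - 6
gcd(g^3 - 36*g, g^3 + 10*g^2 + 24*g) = g^2 + 6*g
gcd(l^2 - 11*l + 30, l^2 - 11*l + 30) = l^2 - 11*l + 30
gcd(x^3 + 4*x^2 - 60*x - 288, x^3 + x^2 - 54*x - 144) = x^2 - 2*x - 48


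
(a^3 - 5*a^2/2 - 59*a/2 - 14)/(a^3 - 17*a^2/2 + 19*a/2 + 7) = (a + 4)/(a - 2)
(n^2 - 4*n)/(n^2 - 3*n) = (n - 4)/(n - 3)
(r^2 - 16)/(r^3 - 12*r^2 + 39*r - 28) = (r + 4)/(r^2 - 8*r + 7)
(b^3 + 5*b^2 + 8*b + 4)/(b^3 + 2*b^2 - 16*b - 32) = (b^2 + 3*b + 2)/(b^2 - 16)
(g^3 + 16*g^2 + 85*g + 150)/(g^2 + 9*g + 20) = (g^2 + 11*g + 30)/(g + 4)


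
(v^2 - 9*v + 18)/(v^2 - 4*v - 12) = (v - 3)/(v + 2)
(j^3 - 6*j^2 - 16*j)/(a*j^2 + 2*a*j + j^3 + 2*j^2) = (j - 8)/(a + j)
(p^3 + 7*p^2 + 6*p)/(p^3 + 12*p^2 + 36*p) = (p + 1)/(p + 6)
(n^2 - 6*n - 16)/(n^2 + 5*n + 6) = (n - 8)/(n + 3)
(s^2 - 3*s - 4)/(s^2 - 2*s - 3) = (s - 4)/(s - 3)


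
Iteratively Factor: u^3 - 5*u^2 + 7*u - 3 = (u - 3)*(u^2 - 2*u + 1) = (u - 3)*(u - 1)*(u - 1)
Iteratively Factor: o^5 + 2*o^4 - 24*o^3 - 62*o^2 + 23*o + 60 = (o + 1)*(o^4 + o^3 - 25*o^2 - 37*o + 60) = (o + 1)*(o + 3)*(o^3 - 2*o^2 - 19*o + 20) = (o - 5)*(o + 1)*(o + 3)*(o^2 + 3*o - 4) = (o - 5)*(o + 1)*(o + 3)*(o + 4)*(o - 1)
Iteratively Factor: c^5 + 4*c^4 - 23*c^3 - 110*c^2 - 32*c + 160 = (c + 2)*(c^4 + 2*c^3 - 27*c^2 - 56*c + 80) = (c - 5)*(c + 2)*(c^3 + 7*c^2 + 8*c - 16) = (c - 5)*(c + 2)*(c + 4)*(c^2 + 3*c - 4) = (c - 5)*(c - 1)*(c + 2)*(c + 4)*(c + 4)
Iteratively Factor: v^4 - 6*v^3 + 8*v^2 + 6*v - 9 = (v - 1)*(v^3 - 5*v^2 + 3*v + 9) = (v - 3)*(v - 1)*(v^2 - 2*v - 3) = (v - 3)*(v - 1)*(v + 1)*(v - 3)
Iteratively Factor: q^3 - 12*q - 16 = (q + 2)*(q^2 - 2*q - 8) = (q + 2)^2*(q - 4)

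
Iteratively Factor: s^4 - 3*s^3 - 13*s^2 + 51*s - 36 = (s - 3)*(s^3 - 13*s + 12) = (s - 3)^2*(s^2 + 3*s - 4) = (s - 3)^2*(s + 4)*(s - 1)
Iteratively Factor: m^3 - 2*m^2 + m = (m)*(m^2 - 2*m + 1) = m*(m - 1)*(m - 1)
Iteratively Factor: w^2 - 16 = (w - 4)*(w + 4)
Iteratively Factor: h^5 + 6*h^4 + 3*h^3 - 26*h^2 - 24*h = (h + 3)*(h^4 + 3*h^3 - 6*h^2 - 8*h) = h*(h + 3)*(h^3 + 3*h^2 - 6*h - 8) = h*(h + 3)*(h + 4)*(h^2 - h - 2) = h*(h - 2)*(h + 3)*(h + 4)*(h + 1)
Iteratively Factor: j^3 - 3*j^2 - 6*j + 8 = (j + 2)*(j^2 - 5*j + 4) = (j - 1)*(j + 2)*(j - 4)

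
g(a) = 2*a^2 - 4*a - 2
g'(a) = 4*a - 4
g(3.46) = 8.10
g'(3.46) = 9.84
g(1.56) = -3.37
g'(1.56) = 2.24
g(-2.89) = 26.26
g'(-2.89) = -15.56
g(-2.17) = 16.10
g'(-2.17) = -12.68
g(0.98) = -4.00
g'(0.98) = -0.08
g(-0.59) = 1.06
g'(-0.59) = -6.36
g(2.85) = 2.84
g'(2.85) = 7.40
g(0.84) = -3.95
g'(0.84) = -0.64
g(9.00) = 124.00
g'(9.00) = 32.00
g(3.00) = 4.00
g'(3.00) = 8.00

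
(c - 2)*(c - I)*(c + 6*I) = c^3 - 2*c^2 + 5*I*c^2 + 6*c - 10*I*c - 12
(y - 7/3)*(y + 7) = y^2 + 14*y/3 - 49/3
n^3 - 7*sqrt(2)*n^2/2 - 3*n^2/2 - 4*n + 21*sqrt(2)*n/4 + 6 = (n - 3/2)*(n - 4*sqrt(2))*(n + sqrt(2)/2)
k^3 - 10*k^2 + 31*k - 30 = (k - 5)*(k - 3)*(k - 2)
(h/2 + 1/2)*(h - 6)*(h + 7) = h^3/2 + h^2 - 41*h/2 - 21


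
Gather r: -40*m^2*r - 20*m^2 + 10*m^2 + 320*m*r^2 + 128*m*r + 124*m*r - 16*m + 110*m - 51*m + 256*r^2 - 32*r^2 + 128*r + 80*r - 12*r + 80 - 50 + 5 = -10*m^2 + 43*m + r^2*(320*m + 224) + r*(-40*m^2 + 252*m + 196) + 35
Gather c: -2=-2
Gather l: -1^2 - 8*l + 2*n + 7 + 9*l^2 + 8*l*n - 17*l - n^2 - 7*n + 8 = 9*l^2 + l*(8*n - 25) - n^2 - 5*n + 14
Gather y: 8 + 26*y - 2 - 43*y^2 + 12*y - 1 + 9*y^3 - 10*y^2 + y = 9*y^3 - 53*y^2 + 39*y + 5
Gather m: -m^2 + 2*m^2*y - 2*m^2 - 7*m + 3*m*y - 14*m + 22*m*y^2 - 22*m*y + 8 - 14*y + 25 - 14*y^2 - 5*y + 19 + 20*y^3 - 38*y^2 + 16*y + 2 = m^2*(2*y - 3) + m*(22*y^2 - 19*y - 21) + 20*y^3 - 52*y^2 - 3*y + 54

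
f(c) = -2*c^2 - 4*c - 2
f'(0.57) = -6.28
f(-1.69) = -0.95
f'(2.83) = -15.32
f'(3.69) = -18.76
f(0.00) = -2.00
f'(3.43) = -17.72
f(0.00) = -2.00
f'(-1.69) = 2.76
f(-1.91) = -1.66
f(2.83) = -29.34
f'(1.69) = -10.76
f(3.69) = -43.99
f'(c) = -4*c - 4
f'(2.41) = -13.64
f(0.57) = -4.93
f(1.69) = -14.47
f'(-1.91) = 3.64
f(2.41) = -23.26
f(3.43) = -39.25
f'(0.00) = -4.00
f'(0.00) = -4.00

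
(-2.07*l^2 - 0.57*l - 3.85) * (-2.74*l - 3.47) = 5.6718*l^3 + 8.7447*l^2 + 12.5269*l + 13.3595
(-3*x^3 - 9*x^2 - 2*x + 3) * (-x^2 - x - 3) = 3*x^5 + 12*x^4 + 20*x^3 + 26*x^2 + 3*x - 9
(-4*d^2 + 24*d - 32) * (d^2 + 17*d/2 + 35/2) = -4*d^4 - 10*d^3 + 102*d^2 + 148*d - 560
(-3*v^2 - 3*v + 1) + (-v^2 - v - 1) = -4*v^2 - 4*v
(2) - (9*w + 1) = 1 - 9*w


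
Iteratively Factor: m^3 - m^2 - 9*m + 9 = (m - 1)*(m^2 - 9) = (m - 1)*(m + 3)*(m - 3)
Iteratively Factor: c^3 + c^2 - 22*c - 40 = (c + 2)*(c^2 - c - 20) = (c + 2)*(c + 4)*(c - 5)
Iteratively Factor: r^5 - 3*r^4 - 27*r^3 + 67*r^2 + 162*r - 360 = (r - 5)*(r^4 + 2*r^3 - 17*r^2 - 18*r + 72) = (r - 5)*(r - 3)*(r^3 + 5*r^2 - 2*r - 24) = (r - 5)*(r - 3)*(r + 3)*(r^2 + 2*r - 8) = (r - 5)*(r - 3)*(r + 3)*(r + 4)*(r - 2)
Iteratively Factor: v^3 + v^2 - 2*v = (v)*(v^2 + v - 2) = v*(v + 2)*(v - 1)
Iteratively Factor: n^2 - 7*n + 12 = (n - 4)*(n - 3)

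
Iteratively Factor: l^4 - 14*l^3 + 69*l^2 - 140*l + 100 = (l - 2)*(l^3 - 12*l^2 + 45*l - 50) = (l - 2)^2*(l^2 - 10*l + 25) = (l - 5)*(l - 2)^2*(l - 5)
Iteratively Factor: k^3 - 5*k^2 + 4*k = (k)*(k^2 - 5*k + 4) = k*(k - 1)*(k - 4)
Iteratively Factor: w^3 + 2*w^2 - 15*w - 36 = (w - 4)*(w^2 + 6*w + 9) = (w - 4)*(w + 3)*(w + 3)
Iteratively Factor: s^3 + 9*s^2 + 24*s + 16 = (s + 1)*(s^2 + 8*s + 16) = (s + 1)*(s + 4)*(s + 4)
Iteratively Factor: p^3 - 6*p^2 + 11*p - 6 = (p - 1)*(p^2 - 5*p + 6) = (p - 3)*(p - 1)*(p - 2)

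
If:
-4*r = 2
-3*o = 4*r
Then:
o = 2/3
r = -1/2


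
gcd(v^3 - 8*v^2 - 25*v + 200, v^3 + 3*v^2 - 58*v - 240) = v^2 - 3*v - 40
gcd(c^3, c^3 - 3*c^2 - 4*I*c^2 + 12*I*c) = c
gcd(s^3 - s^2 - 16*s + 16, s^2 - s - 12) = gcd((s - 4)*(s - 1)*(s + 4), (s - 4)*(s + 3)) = s - 4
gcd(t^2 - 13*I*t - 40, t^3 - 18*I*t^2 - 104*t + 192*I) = t - 8*I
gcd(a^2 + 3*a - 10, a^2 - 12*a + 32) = 1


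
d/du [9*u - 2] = 9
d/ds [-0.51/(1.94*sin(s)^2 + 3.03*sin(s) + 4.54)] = (1.9788*sin(s) + 1.5453)*cos(s)/(1.94*sin(s)^2 + 3.03*sin(s) + 4.54)^2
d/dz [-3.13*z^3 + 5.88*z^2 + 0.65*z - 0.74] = -9.39*z^2 + 11.76*z + 0.65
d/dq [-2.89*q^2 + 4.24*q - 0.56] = 4.24 - 5.78*q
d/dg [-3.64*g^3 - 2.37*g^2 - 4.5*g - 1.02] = -10.92*g^2 - 4.74*g - 4.5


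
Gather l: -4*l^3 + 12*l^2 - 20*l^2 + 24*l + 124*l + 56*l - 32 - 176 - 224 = -4*l^3 - 8*l^2 + 204*l - 432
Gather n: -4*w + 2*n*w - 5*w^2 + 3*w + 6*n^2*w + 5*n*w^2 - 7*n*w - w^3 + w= 6*n^2*w + n*(5*w^2 - 5*w) - w^3 - 5*w^2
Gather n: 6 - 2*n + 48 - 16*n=54 - 18*n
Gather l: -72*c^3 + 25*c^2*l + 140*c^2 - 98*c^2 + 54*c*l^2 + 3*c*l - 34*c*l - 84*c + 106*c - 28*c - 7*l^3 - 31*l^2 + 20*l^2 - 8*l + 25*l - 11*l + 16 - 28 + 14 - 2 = -72*c^3 + 42*c^2 - 6*c - 7*l^3 + l^2*(54*c - 11) + l*(25*c^2 - 31*c + 6)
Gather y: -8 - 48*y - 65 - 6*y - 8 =-54*y - 81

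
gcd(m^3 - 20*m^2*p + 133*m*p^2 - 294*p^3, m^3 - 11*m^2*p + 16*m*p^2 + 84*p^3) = m^2 - 13*m*p + 42*p^2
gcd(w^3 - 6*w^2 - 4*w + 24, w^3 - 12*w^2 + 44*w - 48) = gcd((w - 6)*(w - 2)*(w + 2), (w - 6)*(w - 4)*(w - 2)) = w^2 - 8*w + 12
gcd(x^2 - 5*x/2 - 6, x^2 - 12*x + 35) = 1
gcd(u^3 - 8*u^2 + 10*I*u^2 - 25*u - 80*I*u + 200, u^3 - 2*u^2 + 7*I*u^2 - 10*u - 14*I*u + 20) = u + 5*I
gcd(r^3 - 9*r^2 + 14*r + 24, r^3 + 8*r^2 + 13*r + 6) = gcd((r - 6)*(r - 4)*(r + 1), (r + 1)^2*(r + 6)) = r + 1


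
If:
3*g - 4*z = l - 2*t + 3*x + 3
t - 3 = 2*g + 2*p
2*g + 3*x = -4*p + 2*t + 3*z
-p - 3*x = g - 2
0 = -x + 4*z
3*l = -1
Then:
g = -282/101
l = -1/3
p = 428/101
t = 595/101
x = 56/303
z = 14/303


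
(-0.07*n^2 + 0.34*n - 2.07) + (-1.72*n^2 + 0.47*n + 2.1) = -1.79*n^2 + 0.81*n + 0.0300000000000002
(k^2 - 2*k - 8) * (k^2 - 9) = k^4 - 2*k^3 - 17*k^2 + 18*k + 72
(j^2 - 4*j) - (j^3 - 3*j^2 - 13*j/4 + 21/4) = -j^3 + 4*j^2 - 3*j/4 - 21/4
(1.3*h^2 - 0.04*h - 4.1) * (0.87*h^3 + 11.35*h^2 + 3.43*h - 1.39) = 1.131*h^5 + 14.7202*h^4 + 0.438000000000001*h^3 - 48.4792*h^2 - 14.0074*h + 5.699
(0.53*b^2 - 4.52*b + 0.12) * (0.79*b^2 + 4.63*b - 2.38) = 0.4187*b^4 - 1.1169*b^3 - 22.0942*b^2 + 11.3132*b - 0.2856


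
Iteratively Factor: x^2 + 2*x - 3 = (x + 3)*(x - 1)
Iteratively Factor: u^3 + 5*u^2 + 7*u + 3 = (u + 1)*(u^2 + 4*u + 3) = (u + 1)^2*(u + 3)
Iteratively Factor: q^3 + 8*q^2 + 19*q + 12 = (q + 4)*(q^2 + 4*q + 3) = (q + 3)*(q + 4)*(q + 1)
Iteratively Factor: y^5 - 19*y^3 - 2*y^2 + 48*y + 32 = (y - 2)*(y^4 + 2*y^3 - 15*y^2 - 32*y - 16) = (y - 2)*(y + 1)*(y^3 + y^2 - 16*y - 16) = (y - 4)*(y - 2)*(y + 1)*(y^2 + 5*y + 4) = (y - 4)*(y - 2)*(y + 1)^2*(y + 4)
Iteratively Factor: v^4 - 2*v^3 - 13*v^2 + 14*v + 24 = (v + 1)*(v^3 - 3*v^2 - 10*v + 24) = (v + 1)*(v + 3)*(v^2 - 6*v + 8) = (v - 4)*(v + 1)*(v + 3)*(v - 2)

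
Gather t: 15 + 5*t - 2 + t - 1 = 6*t + 12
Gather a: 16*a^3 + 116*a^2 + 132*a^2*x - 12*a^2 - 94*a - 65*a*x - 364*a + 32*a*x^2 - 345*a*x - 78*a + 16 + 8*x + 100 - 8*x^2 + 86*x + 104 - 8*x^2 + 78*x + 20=16*a^3 + a^2*(132*x + 104) + a*(32*x^2 - 410*x - 536) - 16*x^2 + 172*x + 240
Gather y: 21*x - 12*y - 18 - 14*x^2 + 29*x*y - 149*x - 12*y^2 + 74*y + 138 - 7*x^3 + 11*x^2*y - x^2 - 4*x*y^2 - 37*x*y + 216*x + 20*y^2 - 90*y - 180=-7*x^3 - 15*x^2 + 88*x + y^2*(8 - 4*x) + y*(11*x^2 - 8*x - 28) - 60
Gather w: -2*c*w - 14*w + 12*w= w*(-2*c - 2)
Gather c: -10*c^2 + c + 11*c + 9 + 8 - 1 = -10*c^2 + 12*c + 16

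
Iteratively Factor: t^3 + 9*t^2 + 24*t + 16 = (t + 1)*(t^2 + 8*t + 16) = (t + 1)*(t + 4)*(t + 4)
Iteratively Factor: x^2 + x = (x)*(x + 1)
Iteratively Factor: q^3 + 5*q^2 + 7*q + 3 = (q + 1)*(q^2 + 4*q + 3) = (q + 1)*(q + 3)*(q + 1)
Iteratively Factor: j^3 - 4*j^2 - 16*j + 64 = (j + 4)*(j^2 - 8*j + 16) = (j - 4)*(j + 4)*(j - 4)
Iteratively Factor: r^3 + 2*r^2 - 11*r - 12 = (r - 3)*(r^2 + 5*r + 4) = (r - 3)*(r + 4)*(r + 1)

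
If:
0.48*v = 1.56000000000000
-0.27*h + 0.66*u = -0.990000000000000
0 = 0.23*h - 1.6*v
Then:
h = 22.61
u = 7.75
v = 3.25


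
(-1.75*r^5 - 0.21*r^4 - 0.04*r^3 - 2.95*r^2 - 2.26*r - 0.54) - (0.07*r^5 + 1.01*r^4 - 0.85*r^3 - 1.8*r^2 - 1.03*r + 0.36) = -1.82*r^5 - 1.22*r^4 + 0.81*r^3 - 1.15*r^2 - 1.23*r - 0.9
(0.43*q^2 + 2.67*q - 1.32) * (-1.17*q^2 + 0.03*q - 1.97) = -0.5031*q^4 - 3.111*q^3 + 0.7774*q^2 - 5.2995*q + 2.6004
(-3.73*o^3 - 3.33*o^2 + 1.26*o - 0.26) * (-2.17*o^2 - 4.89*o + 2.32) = 8.0941*o^5 + 25.4658*o^4 + 4.8959*o^3 - 13.3228*o^2 + 4.1946*o - 0.6032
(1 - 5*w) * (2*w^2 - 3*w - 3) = -10*w^3 + 17*w^2 + 12*w - 3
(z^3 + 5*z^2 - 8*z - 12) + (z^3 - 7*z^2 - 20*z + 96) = 2*z^3 - 2*z^2 - 28*z + 84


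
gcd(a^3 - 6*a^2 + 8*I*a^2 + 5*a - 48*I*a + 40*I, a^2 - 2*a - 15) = a - 5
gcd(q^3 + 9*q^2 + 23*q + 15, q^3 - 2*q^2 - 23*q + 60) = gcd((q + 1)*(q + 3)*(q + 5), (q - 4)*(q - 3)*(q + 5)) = q + 5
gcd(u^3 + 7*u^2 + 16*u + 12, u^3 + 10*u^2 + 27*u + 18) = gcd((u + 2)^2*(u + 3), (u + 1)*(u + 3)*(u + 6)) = u + 3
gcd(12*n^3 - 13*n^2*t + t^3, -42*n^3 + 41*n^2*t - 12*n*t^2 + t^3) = -3*n + t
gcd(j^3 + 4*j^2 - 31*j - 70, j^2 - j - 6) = j + 2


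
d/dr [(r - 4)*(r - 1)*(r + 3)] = 3*r^2 - 4*r - 11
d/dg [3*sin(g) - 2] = 3*cos(g)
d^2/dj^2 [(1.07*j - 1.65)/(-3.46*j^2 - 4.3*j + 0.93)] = (-(1.07*j - 1.65)*(6.92*j + 4.3)*(13.84*j + 8.6) + (22.2132*j - 2.216)*(3.46*j^2 + 4.3*j - 0.93))/(3.46*j^2 + 4.3*j - 0.93)^3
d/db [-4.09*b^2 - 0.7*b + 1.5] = -8.18*b - 0.7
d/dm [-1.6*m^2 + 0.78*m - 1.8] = 0.78 - 3.2*m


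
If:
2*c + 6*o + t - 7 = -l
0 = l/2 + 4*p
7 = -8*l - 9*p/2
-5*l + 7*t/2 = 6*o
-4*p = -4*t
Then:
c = 23/17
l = -16/17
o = 29/34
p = 2/17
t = 2/17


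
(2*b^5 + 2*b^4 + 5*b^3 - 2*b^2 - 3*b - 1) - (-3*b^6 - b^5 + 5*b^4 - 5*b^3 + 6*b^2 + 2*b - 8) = 3*b^6 + 3*b^5 - 3*b^4 + 10*b^3 - 8*b^2 - 5*b + 7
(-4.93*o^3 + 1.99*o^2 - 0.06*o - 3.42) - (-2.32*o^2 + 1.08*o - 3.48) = -4.93*o^3 + 4.31*o^2 - 1.14*o + 0.0600000000000001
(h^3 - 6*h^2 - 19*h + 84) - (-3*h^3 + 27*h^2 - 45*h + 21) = 4*h^3 - 33*h^2 + 26*h + 63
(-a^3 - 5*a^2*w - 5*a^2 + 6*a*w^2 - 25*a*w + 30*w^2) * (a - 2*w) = -a^4 - 3*a^3*w - 5*a^3 + 16*a^2*w^2 - 15*a^2*w - 12*a*w^3 + 80*a*w^2 - 60*w^3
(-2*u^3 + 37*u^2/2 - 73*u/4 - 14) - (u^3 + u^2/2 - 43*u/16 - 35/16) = -3*u^3 + 18*u^2 - 249*u/16 - 189/16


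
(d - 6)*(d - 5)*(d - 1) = d^3 - 12*d^2 + 41*d - 30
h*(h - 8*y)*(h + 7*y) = h^3 - h^2*y - 56*h*y^2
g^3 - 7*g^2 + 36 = (g - 6)*(g - 3)*(g + 2)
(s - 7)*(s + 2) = s^2 - 5*s - 14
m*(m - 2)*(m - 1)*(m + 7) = m^4 + 4*m^3 - 19*m^2 + 14*m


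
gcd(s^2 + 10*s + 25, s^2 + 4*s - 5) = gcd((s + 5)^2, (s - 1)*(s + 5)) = s + 5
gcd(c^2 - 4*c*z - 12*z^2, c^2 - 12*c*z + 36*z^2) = -c + 6*z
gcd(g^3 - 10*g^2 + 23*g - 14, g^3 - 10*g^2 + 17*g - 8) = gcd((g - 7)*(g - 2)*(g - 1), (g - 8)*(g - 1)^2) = g - 1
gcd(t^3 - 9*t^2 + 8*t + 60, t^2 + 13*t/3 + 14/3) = t + 2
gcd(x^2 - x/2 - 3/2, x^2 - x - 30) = 1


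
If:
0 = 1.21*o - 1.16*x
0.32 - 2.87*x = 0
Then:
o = 0.11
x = 0.11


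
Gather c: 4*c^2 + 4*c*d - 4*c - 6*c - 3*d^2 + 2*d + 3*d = 4*c^2 + c*(4*d - 10) - 3*d^2 + 5*d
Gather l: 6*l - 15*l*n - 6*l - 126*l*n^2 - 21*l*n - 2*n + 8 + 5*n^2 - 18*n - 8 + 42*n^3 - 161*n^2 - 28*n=l*(-126*n^2 - 36*n) + 42*n^3 - 156*n^2 - 48*n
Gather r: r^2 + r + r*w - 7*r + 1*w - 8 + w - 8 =r^2 + r*(w - 6) + 2*w - 16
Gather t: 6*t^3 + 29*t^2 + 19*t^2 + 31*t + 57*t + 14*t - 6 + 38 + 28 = 6*t^3 + 48*t^2 + 102*t + 60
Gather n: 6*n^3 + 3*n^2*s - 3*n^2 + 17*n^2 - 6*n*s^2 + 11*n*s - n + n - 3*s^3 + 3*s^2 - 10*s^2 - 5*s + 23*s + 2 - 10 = 6*n^3 + n^2*(3*s + 14) + n*(-6*s^2 + 11*s) - 3*s^3 - 7*s^2 + 18*s - 8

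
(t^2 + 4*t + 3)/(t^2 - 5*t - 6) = (t + 3)/(t - 6)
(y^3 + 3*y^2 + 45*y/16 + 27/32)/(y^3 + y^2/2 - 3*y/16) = (8*y^2 + 18*y + 9)/(2*y*(4*y - 1))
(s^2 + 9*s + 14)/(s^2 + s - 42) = (s + 2)/(s - 6)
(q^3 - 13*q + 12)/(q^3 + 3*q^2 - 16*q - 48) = (q^2 - 4*q + 3)/(q^2 - q - 12)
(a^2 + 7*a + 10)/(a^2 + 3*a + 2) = (a + 5)/(a + 1)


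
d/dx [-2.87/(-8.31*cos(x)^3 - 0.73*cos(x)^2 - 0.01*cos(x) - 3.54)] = (71.5491*cos(x)^2 + 4.1902*cos(x) + 0.0287)*sin(x)/(8.31*cos(x)^3 + 0.73*cos(x)^2 + 0.01*cos(x) + 3.54)^2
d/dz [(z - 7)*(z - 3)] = 2*z - 10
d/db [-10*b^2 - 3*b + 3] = -20*b - 3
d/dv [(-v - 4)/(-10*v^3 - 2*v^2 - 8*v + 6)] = (5*v^3 + v^2 + 4*v - (v + 4)*(15*v^2 + 2*v + 4) - 3)/(2*(5*v^3 + v^2 + 4*v - 3)^2)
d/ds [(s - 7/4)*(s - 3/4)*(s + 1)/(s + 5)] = (8*s^3 + 54*s^2 - 60*s - 29)/(4*(s^2 + 10*s + 25))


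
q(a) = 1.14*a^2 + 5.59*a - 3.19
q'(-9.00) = -14.93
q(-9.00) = 38.84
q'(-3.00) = -1.25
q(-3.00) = -9.70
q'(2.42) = 11.11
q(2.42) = 17.01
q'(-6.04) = -8.18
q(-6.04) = 4.64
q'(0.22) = 6.09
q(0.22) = -1.91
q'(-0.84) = 3.67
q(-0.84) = -7.08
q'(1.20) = 8.33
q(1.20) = 5.16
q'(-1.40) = 2.40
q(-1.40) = -8.78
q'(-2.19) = 0.60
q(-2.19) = -9.96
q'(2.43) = 11.13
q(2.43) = 17.13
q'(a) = 2.28*a + 5.59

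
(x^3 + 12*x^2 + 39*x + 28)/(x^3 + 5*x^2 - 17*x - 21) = (x + 4)/(x - 3)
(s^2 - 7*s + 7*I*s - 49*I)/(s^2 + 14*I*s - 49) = (s - 7)/(s + 7*I)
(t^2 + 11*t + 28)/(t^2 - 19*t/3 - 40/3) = 3*(t^2 + 11*t + 28)/(3*t^2 - 19*t - 40)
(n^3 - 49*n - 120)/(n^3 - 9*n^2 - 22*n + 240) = (n + 3)/(n - 6)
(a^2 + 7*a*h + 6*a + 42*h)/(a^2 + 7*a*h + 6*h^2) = (a^2 + 7*a*h + 6*a + 42*h)/(a^2 + 7*a*h + 6*h^2)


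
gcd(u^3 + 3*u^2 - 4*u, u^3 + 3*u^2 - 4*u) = u^3 + 3*u^2 - 4*u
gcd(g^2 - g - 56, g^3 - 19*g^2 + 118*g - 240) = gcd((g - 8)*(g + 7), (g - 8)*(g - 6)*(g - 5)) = g - 8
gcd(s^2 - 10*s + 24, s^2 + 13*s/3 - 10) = 1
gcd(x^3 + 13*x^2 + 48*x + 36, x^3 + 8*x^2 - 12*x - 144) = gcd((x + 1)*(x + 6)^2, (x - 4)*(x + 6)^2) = x^2 + 12*x + 36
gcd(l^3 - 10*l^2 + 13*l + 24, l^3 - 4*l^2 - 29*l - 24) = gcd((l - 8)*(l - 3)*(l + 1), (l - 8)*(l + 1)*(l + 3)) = l^2 - 7*l - 8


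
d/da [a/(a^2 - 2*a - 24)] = (a^2 - 2*a*(a - 1) - 2*a - 24)/(-a^2 + 2*a + 24)^2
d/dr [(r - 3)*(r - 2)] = 2*r - 5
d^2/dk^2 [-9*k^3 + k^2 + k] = 2 - 54*k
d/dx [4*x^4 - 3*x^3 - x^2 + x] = 16*x^3 - 9*x^2 - 2*x + 1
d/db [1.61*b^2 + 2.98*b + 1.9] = 3.22*b + 2.98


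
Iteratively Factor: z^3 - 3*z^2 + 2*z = (z - 2)*(z^2 - z) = z*(z - 2)*(z - 1)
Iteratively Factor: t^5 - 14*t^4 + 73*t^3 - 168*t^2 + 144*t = (t - 4)*(t^4 - 10*t^3 + 33*t^2 - 36*t) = (t - 4)*(t - 3)*(t^3 - 7*t^2 + 12*t) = t*(t - 4)*(t - 3)*(t^2 - 7*t + 12) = t*(t - 4)*(t - 3)^2*(t - 4)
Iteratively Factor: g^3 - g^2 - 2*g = (g)*(g^2 - g - 2) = g*(g - 2)*(g + 1)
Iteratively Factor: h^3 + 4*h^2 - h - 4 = (h + 1)*(h^2 + 3*h - 4) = (h - 1)*(h + 1)*(h + 4)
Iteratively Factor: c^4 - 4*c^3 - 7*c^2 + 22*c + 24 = (c - 3)*(c^3 - c^2 - 10*c - 8) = (c - 4)*(c - 3)*(c^2 + 3*c + 2) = (c - 4)*(c - 3)*(c + 1)*(c + 2)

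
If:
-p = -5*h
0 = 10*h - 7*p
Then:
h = 0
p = 0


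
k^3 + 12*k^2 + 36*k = k*(k + 6)^2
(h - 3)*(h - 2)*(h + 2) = h^3 - 3*h^2 - 4*h + 12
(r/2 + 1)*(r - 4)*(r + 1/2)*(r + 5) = r^4/2 + 7*r^3/4 - 33*r^2/4 - 49*r/2 - 10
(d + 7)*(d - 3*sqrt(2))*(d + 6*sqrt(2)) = d^3 + 3*sqrt(2)*d^2 + 7*d^2 - 36*d + 21*sqrt(2)*d - 252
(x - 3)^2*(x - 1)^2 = x^4 - 8*x^3 + 22*x^2 - 24*x + 9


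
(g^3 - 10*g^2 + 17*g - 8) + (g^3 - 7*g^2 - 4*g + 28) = 2*g^3 - 17*g^2 + 13*g + 20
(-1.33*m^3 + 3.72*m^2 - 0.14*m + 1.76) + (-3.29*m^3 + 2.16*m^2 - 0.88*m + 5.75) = -4.62*m^3 + 5.88*m^2 - 1.02*m + 7.51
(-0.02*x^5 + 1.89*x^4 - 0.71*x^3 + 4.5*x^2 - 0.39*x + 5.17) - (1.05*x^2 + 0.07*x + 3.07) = -0.02*x^5 + 1.89*x^4 - 0.71*x^3 + 3.45*x^2 - 0.46*x + 2.1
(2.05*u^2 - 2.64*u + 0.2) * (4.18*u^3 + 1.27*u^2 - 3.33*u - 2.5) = 8.569*u^5 - 8.4317*u^4 - 9.3433*u^3 + 3.9202*u^2 + 5.934*u - 0.5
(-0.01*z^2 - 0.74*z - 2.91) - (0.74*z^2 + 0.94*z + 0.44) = -0.75*z^2 - 1.68*z - 3.35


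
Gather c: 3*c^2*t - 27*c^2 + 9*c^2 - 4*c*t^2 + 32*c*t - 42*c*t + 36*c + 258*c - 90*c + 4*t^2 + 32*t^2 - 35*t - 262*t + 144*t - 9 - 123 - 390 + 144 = c^2*(3*t - 18) + c*(-4*t^2 - 10*t + 204) + 36*t^2 - 153*t - 378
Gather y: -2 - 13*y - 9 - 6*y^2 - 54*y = -6*y^2 - 67*y - 11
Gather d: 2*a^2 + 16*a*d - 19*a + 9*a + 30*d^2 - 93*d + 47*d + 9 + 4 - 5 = 2*a^2 - 10*a + 30*d^2 + d*(16*a - 46) + 8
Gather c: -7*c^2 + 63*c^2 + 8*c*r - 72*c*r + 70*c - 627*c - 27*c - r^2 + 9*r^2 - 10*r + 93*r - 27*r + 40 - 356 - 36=56*c^2 + c*(-64*r - 584) + 8*r^2 + 56*r - 352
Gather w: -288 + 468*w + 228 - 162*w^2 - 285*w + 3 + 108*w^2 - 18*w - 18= -54*w^2 + 165*w - 75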